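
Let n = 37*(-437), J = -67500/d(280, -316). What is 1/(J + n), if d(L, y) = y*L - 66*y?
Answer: -16906/273336239 ≈ -6.1851e-5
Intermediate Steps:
d(L, y) = -66*y + L*y (d(L, y) = L*y - 66*y = -66*y + L*y)
J = 16875/16906 (J = -67500*(-1/(316*(-66 + 280))) = -67500/((-316*214)) = -67500/(-67624) = -67500*(-1/67624) = 16875/16906 ≈ 0.99817)
n = -16169
1/(J + n) = 1/(16875/16906 - 16169) = 1/(-273336239/16906) = -16906/273336239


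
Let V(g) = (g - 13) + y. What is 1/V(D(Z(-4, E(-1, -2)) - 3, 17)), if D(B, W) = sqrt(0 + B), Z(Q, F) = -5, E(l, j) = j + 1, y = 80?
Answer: 67/4497 - 2*I*sqrt(2)/4497 ≈ 0.014899 - 0.00062896*I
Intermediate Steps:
E(l, j) = 1 + j
D(B, W) = sqrt(B)
V(g) = 67 + g (V(g) = (g - 13) + 80 = (-13 + g) + 80 = 67 + g)
1/V(D(Z(-4, E(-1, -2)) - 3, 17)) = 1/(67 + sqrt(-5 - 3)) = 1/(67 + sqrt(-8)) = 1/(67 + 2*I*sqrt(2))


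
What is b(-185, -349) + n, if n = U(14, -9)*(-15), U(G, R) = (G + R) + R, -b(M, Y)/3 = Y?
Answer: 1107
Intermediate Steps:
b(M, Y) = -3*Y
U(G, R) = G + 2*R
n = 60 (n = (14 + 2*(-9))*(-15) = (14 - 18)*(-15) = -4*(-15) = 60)
b(-185, -349) + n = -3*(-349) + 60 = 1047 + 60 = 1107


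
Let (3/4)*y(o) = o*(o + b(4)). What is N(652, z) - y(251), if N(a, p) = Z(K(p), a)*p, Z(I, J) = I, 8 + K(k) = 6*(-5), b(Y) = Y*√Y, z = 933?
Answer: -366398/3 ≈ -1.2213e+5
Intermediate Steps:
b(Y) = Y^(3/2)
K(k) = -38 (K(k) = -8 + 6*(-5) = -8 - 30 = -38)
y(o) = 4*o*(8 + o)/3 (y(o) = 4*(o*(o + 4^(3/2)))/3 = 4*(o*(o + 8))/3 = 4*(o*(8 + o))/3 = 4*o*(8 + o)/3)
N(a, p) = -38*p
N(652, z) - y(251) = -38*933 - 4*251*(8 + 251)/3 = -35454 - 4*251*259/3 = -35454 - 1*260036/3 = -35454 - 260036/3 = -366398/3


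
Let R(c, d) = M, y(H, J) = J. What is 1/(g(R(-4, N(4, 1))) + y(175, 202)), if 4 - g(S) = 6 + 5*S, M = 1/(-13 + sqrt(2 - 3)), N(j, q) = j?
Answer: 6813/1365205 - I/1365205 ≈ 0.0049905 - 7.3249e-7*I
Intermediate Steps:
M = (-13 - I)/170 (M = 1/(-13 + sqrt(-1)) = 1/(-13 + I) = (-13 - I)/170 ≈ -0.076471 - 0.0058824*I)
R(c, d) = -13/170 - I/170
g(S) = -2 - 5*S (g(S) = 4 - (6 + 5*S) = 4 + (-6 - 5*S) = -2 - 5*S)
1/(g(R(-4, N(4, 1))) + y(175, 202)) = 1/((-2 - 5*(-13/170 - I/170)) + 202) = 1/((-2 + (13/34 + I/34)) + 202) = 1/((-55/34 + I/34) + 202) = 1/(6813/34 + I/34) = 34*(6813/34 - I/34)/1365205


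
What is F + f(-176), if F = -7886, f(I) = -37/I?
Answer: -1387899/176 ≈ -7885.8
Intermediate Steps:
F + f(-176) = -7886 - 37/(-176) = -7886 - 37*(-1/176) = -7886 + 37/176 = -1387899/176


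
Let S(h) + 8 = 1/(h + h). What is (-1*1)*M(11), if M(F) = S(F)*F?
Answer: 175/2 ≈ 87.500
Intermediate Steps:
S(h) = -8 + 1/(2*h) (S(h) = -8 + 1/(h + h) = -8 + 1/(2*h))
M(F) = F*(-8 + 1/(2*F)) (M(F) = (-8 + 1/(2*F))*F = F*(-8 + 1/(2*F)))
(-1*1)*M(11) = (-1*1)*(½ - 8*11) = -(½ - 88) = -1*(-175/2) = 175/2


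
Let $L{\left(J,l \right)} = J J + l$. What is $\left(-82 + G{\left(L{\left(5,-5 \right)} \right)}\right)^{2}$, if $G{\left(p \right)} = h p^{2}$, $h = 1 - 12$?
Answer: $20088324$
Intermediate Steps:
$h = -11$ ($h = 1 - 12 = -11$)
$L{\left(J,l \right)} = l + J^{2}$ ($L{\left(J,l \right)} = J^{2} + l = l + J^{2}$)
$G{\left(p \right)} = - 11 p^{2}$
$\left(-82 + G{\left(L{\left(5,-5 \right)} \right)}\right)^{2} = \left(-82 - 11 \left(-5 + 5^{2}\right)^{2}\right)^{2} = \left(-82 - 11 \left(-5 + 25\right)^{2}\right)^{2} = \left(-82 - 11 \cdot 20^{2}\right)^{2} = \left(-82 - 4400\right)^{2} = \left(-4482\right)^{2} = 20088324$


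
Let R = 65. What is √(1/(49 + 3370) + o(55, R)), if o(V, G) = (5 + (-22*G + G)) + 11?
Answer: 3*I*√1752134930/3419 ≈ 36.729*I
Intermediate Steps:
o(V, G) = 16 - 21*G (o(V, G) = (5 - 21*G) + 11 = 16 - 21*G)
√(1/(49 + 3370) + o(55, R)) = √(1/(49 + 3370) + (16 - 21*65)) = √(1/3419 + (16 - 1365)) = √(1/3419 - 1349) = √(-4612230/3419) = 3*I*√1752134930/3419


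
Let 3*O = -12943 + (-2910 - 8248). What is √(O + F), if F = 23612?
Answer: √140205/3 ≈ 124.81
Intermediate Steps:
O = -24101/3 (O = (-12943 + (-2910 - 8248))/3 = (-12943 - 11158)/3 = (⅓)*(-24101) = -24101/3 ≈ -8033.7)
√(O + F) = √(-24101/3 + 23612) = √(46735/3) = √140205/3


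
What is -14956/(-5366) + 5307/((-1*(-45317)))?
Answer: 353119207/121585511 ≈ 2.9043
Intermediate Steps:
-14956/(-5366) + 5307/((-1*(-45317))) = -14956*(-1/5366) + 5307/45317 = 7478/2683 + 5307*(1/45317) = 7478/2683 + 5307/45317 = 353119207/121585511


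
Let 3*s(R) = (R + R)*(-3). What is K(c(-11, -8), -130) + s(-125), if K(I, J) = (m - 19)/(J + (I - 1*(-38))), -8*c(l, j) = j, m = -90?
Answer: 22859/91 ≈ 251.20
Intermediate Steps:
c(l, j) = -j/8
s(R) = -2*R (s(R) = ((R + R)*(-3))/3 = ((2*R)*(-3))/3 = (-6*R)/3 = -2*R)
K(I, J) = -109/(38 + I + J) (K(I, J) = (-90 - 19)/(J + (I - 1*(-38))) = -109/(J + (I + 38)) = -109/(J + (38 + I)) = -109/(38 + I + J))
K(c(-11, -8), -130) + s(-125) = -109/(38 - ⅛*(-8) - 130) - 2*(-125) = -109/(38 + 1 - 130) + 250 = -109/(-91) + 250 = -109*(-1/91) + 250 = 109/91 + 250 = 22859/91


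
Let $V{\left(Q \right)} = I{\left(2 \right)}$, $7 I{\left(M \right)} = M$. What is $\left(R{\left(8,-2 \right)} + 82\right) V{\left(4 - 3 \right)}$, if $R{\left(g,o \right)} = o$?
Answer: $\frac{160}{7} \approx 22.857$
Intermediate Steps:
$I{\left(M \right)} = \frac{M}{7}$
$V{\left(Q \right)} = \frac{2}{7}$ ($V{\left(Q \right)} = \frac{1}{7} \cdot 2 = \frac{2}{7}$)
$\left(R{\left(8,-2 \right)} + 82\right) V{\left(4 - 3 \right)} = \left(-2 + 82\right) \frac{2}{7} = 80 \cdot \frac{2}{7} = \frac{160}{7}$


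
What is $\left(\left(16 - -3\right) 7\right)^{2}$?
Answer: $17689$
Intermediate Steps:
$\left(\left(16 - -3\right) 7\right)^{2} = \left(\left(16 + \left(-4 + 7\right)\right) 7\right)^{2} = \left(\left(16 + 3\right) 7\right)^{2} = \left(19 \cdot 7\right)^{2} = 133^{2} = 17689$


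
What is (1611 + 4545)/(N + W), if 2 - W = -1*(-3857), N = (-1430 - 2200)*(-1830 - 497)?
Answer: 2052/2814385 ≈ 0.00072911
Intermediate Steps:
N = 8447010 (N = -3630*(-2327) = 8447010)
W = -3855 (W = 2 - (-1)*(-3857) = 2 - 1*3857 = 2 - 3857 = -3855)
(1611 + 4545)/(N + W) = (1611 + 4545)/(8447010 - 3855) = 6156/8443155 = 6156*(1/8443155) = 2052/2814385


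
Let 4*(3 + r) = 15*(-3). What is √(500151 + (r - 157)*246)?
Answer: 3*√203566/2 ≈ 676.77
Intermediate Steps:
r = -57/4 (r = -3 + (15*(-3))/4 = -3 + (¼)*(-45) = -3 - 45/4 = -57/4 ≈ -14.250)
√(500151 + (r - 157)*246) = √(500151 + (-57/4 - 157)*246) = √(500151 - 685/4*246) = √(500151 - 84255/2) = √(916047/2) = 3*√203566/2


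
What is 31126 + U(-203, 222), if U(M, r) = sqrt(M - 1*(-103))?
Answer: 31126 + 10*I ≈ 31126.0 + 10.0*I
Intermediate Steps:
U(M, r) = sqrt(103 + M) (U(M, r) = sqrt(M + 103) = sqrt(103 + M))
31126 + U(-203, 222) = 31126 + sqrt(103 - 203) = 31126 + sqrt(-100) = 31126 + 10*I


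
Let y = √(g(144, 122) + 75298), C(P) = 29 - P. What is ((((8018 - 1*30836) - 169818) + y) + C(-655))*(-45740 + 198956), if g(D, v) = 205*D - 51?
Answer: -29410117632 + 153216*√104767 ≈ -2.9361e+10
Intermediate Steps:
g(D, v) = -51 + 205*D
y = √104767 (y = √((-51 + 205*144) + 75298) = √((-51 + 29520) + 75298) = √(29469 + 75298) = √104767 ≈ 323.68)
((((8018 - 1*30836) - 169818) + y) + C(-655))*(-45740 + 198956) = ((((8018 - 1*30836) - 169818) + √104767) + (29 - 1*(-655)))*(-45740 + 198956) = ((((8018 - 30836) - 169818) + √104767) + (29 + 655))*153216 = (((-22818 - 169818) + √104767) + 684)*153216 = ((-192636 + √104767) + 684)*153216 = (-191952 + √104767)*153216 = -29410117632 + 153216*√104767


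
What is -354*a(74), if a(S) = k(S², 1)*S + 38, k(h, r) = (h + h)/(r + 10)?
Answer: -287046564/11 ≈ -2.6095e+7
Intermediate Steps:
k(h, r) = 2*h/(10 + r) (k(h, r) = (2*h)/(10 + r) = 2*h/(10 + r))
a(S) = 38 + 2*S³/11 (a(S) = (2*S²/(10 + 1))*S + 38 = (2*S²/11)*S + 38 = 2*S³/11 + 38 = 38 + 2*S³/11)
-354*a(74) = -354*(38 + (2/11)*74³) = -354*(38 + (2/11)*405224) = -354*(38 + 810448/11) = -354*810866/11 = -1*287046564/11 = -287046564/11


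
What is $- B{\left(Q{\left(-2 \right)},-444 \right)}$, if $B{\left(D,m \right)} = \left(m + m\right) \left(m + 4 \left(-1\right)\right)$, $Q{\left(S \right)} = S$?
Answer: $-397824$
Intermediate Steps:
$B{\left(D,m \right)} = 2 m \left(-4 + m\right)$ ($B{\left(D,m \right)} = 2 m \left(m - 4\right) = 2 m \left(-4 + m\right)$)
$- B{\left(Q{\left(-2 \right)},-444 \right)} = - 2 \left(-444\right) \left(-4 - 444\right) = - 2 \left(-444\right) \left(-448\right) = \left(-1\right) 397824 = -397824$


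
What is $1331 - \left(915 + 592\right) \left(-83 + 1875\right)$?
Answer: $-2699213$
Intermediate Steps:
$1331 - \left(915 + 592\right) \left(-83 + 1875\right) = 1331 - 1507 \cdot 1792 = 1331 - 2700544 = -2699213$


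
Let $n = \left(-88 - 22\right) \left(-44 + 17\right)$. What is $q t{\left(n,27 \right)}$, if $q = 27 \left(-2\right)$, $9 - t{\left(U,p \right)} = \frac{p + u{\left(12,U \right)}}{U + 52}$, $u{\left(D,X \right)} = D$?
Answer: $- \frac{733293}{1511} \approx -485.3$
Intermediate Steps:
$n = 2970$ ($n = \left(-110\right) \left(-27\right) = 2970$)
$t{\left(U,p \right)} = 9 - \frac{12 + p}{52 + U}$ ($t{\left(U,p \right)} = 9 - \frac{p + 12}{U + 52} = 9 - \frac{12 + p}{52 + U}$)
$q = -54$
$q t{\left(n,27 \right)} = - 54 \frac{456 - 27 + 9 \cdot 2970}{52 + 2970} = - 54 \frac{456 - 27 + 26730}{3022} = - 54 \cdot \frac{1}{3022} \cdot 27159 = \left(-54\right) \frac{27159}{3022} = - \frac{733293}{1511}$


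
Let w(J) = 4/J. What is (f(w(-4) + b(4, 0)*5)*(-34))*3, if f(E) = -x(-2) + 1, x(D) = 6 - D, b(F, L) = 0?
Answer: 714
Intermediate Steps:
f(E) = -7 (f(E) = -(6 - 1*(-2)) + 1 = -(6 + 2) + 1 = -1*8 + 1 = -8 + 1 = -7)
(f(w(-4) + b(4, 0)*5)*(-34))*3 = -7*(-34)*3 = 238*3 = 714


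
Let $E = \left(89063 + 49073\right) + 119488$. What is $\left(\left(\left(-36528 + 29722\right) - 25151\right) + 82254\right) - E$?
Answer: $-207327$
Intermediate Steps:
$E = 257624$ ($E = 138136 + 119488 = 257624$)
$\left(\left(\left(-36528 + 29722\right) - 25151\right) + 82254\right) - E = \left(\left(\left(-36528 + 29722\right) - 25151\right) + 82254\right) - 257624 = \left(\left(-6806 - 25151\right) + 82254\right) - 257624 = \left(-31957 + 82254\right) - 257624 = 50297 - 257624 = -207327$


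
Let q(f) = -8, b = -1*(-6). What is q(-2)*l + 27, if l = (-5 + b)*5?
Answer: -13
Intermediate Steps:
b = 6
l = 5 (l = (-5 + 6)*5 = 1*5 = 5)
q(-2)*l + 27 = -8*5 + 27 = -40 + 27 = -13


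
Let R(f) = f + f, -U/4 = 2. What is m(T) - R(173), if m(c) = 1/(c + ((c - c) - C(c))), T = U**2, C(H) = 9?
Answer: -19029/55 ≈ -345.98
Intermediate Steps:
U = -8 (U = -4*2 = -8)
R(f) = 2*f
T = 64 (T = (-8)**2 = 64)
m(c) = 1/(-9 + c) (m(c) = 1/(c + ((c - c) - 1*9)) = 1/(c + (0 - 9)) = 1/(c - 9) = 1/(-9 + c))
m(T) - R(173) = 1/(-9 + 64) - 2*173 = 1/55 - 1*346 = 1/55 - 346 = -19029/55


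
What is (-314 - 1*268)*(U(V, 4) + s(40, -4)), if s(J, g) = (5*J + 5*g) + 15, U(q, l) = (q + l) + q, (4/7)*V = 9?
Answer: -134151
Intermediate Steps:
V = 63/4 (V = (7/4)*9 = 63/4 ≈ 15.750)
U(q, l) = l + 2*q (U(q, l) = (l + q) + q = l + 2*q)
s(J, g) = 15 + 5*J + 5*g
(-314 - 1*268)*(U(V, 4) + s(40, -4)) = (-314 - 1*268)*((4 + 2*(63/4)) + (15 + 5*40 + 5*(-4))) = (-314 - 268)*((4 + 63/2) + (15 + 200 - 20)) = -582*(71/2 + 195) = -582*461/2 = -134151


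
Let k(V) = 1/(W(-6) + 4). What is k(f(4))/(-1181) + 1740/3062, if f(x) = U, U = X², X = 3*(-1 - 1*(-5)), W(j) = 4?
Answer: 8218229/14464888 ≈ 0.56815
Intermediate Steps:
X = 12 (X = 3*(-1 + 5) = 3*4 = 12)
U = 144 (U = 12² = 144)
f(x) = 144
k(V) = ⅛ (k(V) = 1/(4 + 4) = 1/8 = ⅛)
k(f(4))/(-1181) + 1740/3062 = (⅛)/(-1181) + 1740/3062 = (⅛)*(-1/1181) + 1740*(1/3062) = -1/9448 + 870/1531 = 8218229/14464888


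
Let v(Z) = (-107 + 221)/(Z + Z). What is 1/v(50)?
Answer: 50/57 ≈ 0.87719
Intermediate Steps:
v(Z) = 57/Z (v(Z) = 114/((2*Z)) = 114*(1/(2*Z)) = 57/Z)
1/v(50) = 1/(57/50) = 50/57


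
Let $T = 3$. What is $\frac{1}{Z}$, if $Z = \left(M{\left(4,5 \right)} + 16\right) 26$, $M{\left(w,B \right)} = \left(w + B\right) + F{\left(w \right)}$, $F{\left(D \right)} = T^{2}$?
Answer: $\frac{1}{884} \approx 0.0011312$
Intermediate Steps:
$F{\left(D \right)} = 9$ ($F{\left(D \right)} = 3^{2} = 9$)
$M{\left(w,B \right)} = 9 + B + w$ ($M{\left(w,B \right)} = \left(w + B\right) + 9 = \left(B + w\right) + 9 = 9 + B + w$)
$Z = 884$ ($Z = \left(\left(9 + 5 + 4\right) + 16\right) 26 = \left(18 + 16\right) 26 = 34 \cdot 26 = 884$)
$\frac{1}{Z} = \frac{1}{884}$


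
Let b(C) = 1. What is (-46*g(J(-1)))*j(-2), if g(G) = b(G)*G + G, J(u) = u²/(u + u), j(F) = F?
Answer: -92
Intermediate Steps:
J(u) = u/2 (J(u) = u²/((2*u)) = (1/(2*u))*u² = u/2)
g(G) = 2*G (g(G) = 1*G + G = G + G = 2*G)
(-46*g(J(-1)))*j(-2) = -92*(½)*(-1)*(-2) = -92*(-1)/2*(-2) = -46*(-1)*(-2) = 46*(-2) = -92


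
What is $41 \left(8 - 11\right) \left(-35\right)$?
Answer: $4305$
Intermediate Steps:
$41 \left(8 - 11\right) \left(-35\right) = 41 \left(-3\right) \left(-35\right) = \left(-123\right) \left(-35\right) = 4305$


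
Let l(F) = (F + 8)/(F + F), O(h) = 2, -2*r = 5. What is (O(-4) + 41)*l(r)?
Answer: -473/10 ≈ -47.300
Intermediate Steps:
r = -5/2 (r = -1/2*5 = -5/2 ≈ -2.5000)
l(F) = (8 + F)/(2*F) (l(F) = (8 + F)/((2*F)) = (8 + F)*(1/(2*F)) = (8 + F)/(2*F))
(O(-4) + 41)*l(r) = (2 + 41)*((8 - 5/2)/(2*(-5/2))) = 43*((1/2)*(-2/5)*(11/2)) = 43*(-11/10) = -473/10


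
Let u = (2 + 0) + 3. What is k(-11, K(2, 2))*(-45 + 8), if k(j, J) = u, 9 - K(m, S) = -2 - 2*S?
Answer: -185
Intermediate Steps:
K(m, S) = 11 + 2*S (K(m, S) = 9 - (-2 - 2*S) = 9 + (2 + 2*S) = 11 + 2*S)
u = 5 (u = 2 + 3 = 5)
k(j, J) = 5
k(-11, K(2, 2))*(-45 + 8) = 5*(-45 + 8) = 5*(-37) = -185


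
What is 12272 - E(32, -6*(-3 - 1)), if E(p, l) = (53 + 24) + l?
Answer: 12171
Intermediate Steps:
E(p, l) = 77 + l
12272 - E(32, -6*(-3 - 1)) = 12272 - (77 - 6*(-3 - 1)) = 12272 - (77 - 6*(-4)) = 12272 - (77 + 24) = 12272 - 1*101 = 12272 - 101 = 12171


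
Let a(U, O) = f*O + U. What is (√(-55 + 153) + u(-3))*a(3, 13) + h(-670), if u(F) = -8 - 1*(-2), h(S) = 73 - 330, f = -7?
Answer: 271 - 616*√2 ≈ -600.16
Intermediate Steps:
a(U, O) = U - 7*O (a(U, O) = -7*O + U = U - 7*O)
h(S) = -257
u(F) = -6 (u(F) = -8 + 2 = -6)
(√(-55 + 153) + u(-3))*a(3, 13) + h(-670) = (√(-55 + 153) - 6)*(3 - 7*13) - 257 = (√98 - 6)*(3 - 91) - 257 = (7*√2 - 6)*(-88) - 257 = (-6 + 7*√2)*(-88) - 257 = (528 - 616*√2) - 257 = 271 - 616*√2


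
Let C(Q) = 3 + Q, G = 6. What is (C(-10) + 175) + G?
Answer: 174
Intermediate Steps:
(C(-10) + 175) + G = ((3 - 10) + 175) + 6 = (-7 + 175) + 6 = 168 + 6 = 174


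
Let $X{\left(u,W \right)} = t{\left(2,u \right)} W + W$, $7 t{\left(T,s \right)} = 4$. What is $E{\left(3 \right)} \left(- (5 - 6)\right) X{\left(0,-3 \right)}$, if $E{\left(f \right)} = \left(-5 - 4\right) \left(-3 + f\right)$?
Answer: $0$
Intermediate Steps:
$t{\left(T,s \right)} = \frac{4}{7}$ ($t{\left(T,s \right)} = \frac{1}{7} \cdot 4 = \frac{4}{7}$)
$X{\left(u,W \right)} = \frac{11 W}{7}$ ($X{\left(u,W \right)} = \frac{4 W}{7} + W = \frac{11 W}{7}$)
$E{\left(f \right)} = 27 - 9 f$ ($E{\left(f \right)} = - 9 \left(-3 + f\right) = 27 - 9 f$)
$E{\left(3 \right)} \left(- (5 - 6)\right) X{\left(0,-3 \right)} = \left(27 - 27\right) \left(- (5 - 6)\right) \frac{11}{7} \left(-3\right) = \left(27 - 27\right) \left(- (5 - 6)\right) \left(- \frac{33}{7}\right) = 0 \left(\left(-1\right) \left(-1\right)\right) \left(- \frac{33}{7}\right) = 0 \cdot 1 \left(- \frac{33}{7}\right) = 0 \left(- \frac{33}{7}\right) = 0$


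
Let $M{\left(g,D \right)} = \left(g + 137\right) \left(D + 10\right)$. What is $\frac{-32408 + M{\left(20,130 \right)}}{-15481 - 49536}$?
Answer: $\frac{132}{823} \approx 0.16039$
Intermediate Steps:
$M{\left(g,D \right)} = \left(10 + D\right) \left(137 + g\right)$ ($M{\left(g,D \right)} = \left(137 + g\right) \left(10 + D\right) = \left(10 + D\right) \left(137 + g\right)$)
$\frac{-32408 + M{\left(20,130 \right)}}{-15481 - 49536} = \frac{-32408 + \left(1370 + 10 \cdot 20 + 137 \cdot 130 + 130 \cdot 20\right)}{-15481 - 49536} = \frac{-32408 + \left(1370 + 200 + 17810 + 2600\right)}{-65017} = \left(-32408 + 21980\right) \left(- \frac{1}{65017}\right) = \left(-10428\right) \left(- \frac{1}{65017}\right) = \frac{132}{823}$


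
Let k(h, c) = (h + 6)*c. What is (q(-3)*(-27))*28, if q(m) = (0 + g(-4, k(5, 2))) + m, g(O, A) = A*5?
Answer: -80892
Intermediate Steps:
k(h, c) = c*(6 + h) (k(h, c) = (6 + h)*c = c*(6 + h))
g(O, A) = 5*A
q(m) = 110 + m (q(m) = (0 + 5*(2*(6 + 5))) + m = (0 + 5*(2*11)) + m = (0 + 5*22) + m = (0 + 110) + m = 110 + m)
(q(-3)*(-27))*28 = ((110 - 3)*(-27))*28 = (107*(-27))*28 = -2889*28 = -80892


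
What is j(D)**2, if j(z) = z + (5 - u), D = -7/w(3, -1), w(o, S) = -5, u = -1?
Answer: 1369/25 ≈ 54.760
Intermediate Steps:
D = 7/5 (D = -7/(-5) = -7*(-1/5) = 7/5 ≈ 1.4000)
j(z) = 6 + z (j(z) = z + (5 - 1*(-1)) = z + (5 + 1) = z + 6 = 6 + z)
j(D)**2 = (6 + 7/5)**2 = (37/5)**2 = 1369/25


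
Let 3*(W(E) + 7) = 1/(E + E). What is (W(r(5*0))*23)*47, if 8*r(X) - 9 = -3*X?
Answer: -199985/27 ≈ -7406.9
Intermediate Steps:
r(X) = 9/8 - 3*X/8 (r(X) = 9/8 + (-3*X)/8 = 9/8 - 3*X/8)
W(E) = -7 + 1/(6*E) (W(E) = -7 + 1/(3*(E + E)) = -7 + 1/(3*((2*E))) = -7 + (1/(2*E))/3 = -7 + 1/(6*E))
(W(r(5*0))*23)*47 = ((-7 + 1/(6*(9/8 - 15*0/8)))*23)*47 = ((-7 + 1/(6*(9/8 - 3/8*0)))*23)*47 = ((-7 + 1/(6*(9/8 + 0)))*23)*47 = ((-7 + 1/(6*(9/8)))*23)*47 = ((-7 + (⅙)*(8/9))*23)*47 = ((-7 + 4/27)*23)*47 = -185/27*23*47 = -4255/27*47 = -199985/27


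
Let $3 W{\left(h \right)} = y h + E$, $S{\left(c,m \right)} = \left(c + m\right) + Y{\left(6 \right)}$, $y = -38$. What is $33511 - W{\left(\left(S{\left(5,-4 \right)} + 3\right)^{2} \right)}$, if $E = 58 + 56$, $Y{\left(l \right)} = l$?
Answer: $\frac{104219}{3} \approx 34740.0$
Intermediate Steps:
$E = 114$
$S{\left(c,m \right)} = 6 + c + m$ ($S{\left(c,m \right)} = \left(c + m\right) + 6 = 6 + c + m$)
$W{\left(h \right)} = 38 - \frac{38 h}{3}$ ($W{\left(h \right)} = \frac{- 38 h + 114}{3} = \frac{114 - 38 h}{3} = 38 - \frac{38 h}{3}$)
$33511 - W{\left(\left(S{\left(5,-4 \right)} + 3\right)^{2} \right)} = 33511 - \left(38 - \frac{38 \left(\left(6 + 5 - 4\right) + 3\right)^{2}}{3}\right) = 33511 - \left(38 - \frac{38 \left(7 + 3\right)^{2}}{3}\right) = 33511 - \left(38 - \frac{38 \cdot 10^{2}}{3}\right) = 33511 - \left(38 - \frac{3800}{3}\right) = 33511 - - \frac{3686}{3} = 33511 + \frac{3686}{3} = \frac{104219}{3}$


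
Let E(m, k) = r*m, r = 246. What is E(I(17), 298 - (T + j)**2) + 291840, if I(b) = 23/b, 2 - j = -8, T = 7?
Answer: 4966938/17 ≈ 2.9217e+5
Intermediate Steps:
j = 10 (j = 2 - 1*(-8) = 2 + 8 = 10)
E(m, k) = 246*m
E(I(17), 298 - (T + j)**2) + 291840 = 246*(23/17) + 291840 = 5658/17 + 291840 = 4966938/17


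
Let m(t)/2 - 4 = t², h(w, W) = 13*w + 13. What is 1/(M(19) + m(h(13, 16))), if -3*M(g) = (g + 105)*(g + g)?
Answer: 3/194056 ≈ 1.5459e-5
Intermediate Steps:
M(g) = -2*g*(105 + g)/3 (M(g) = -(g + 105)*(g + g)/3 = -(105 + g)*2*g/3 = -2*g*(105 + g)/3)
h(w, W) = 13 + 13*w
m(t) = 8 + 2*t²
1/(M(19) + m(h(13, 16))) = 1/(-⅔*19*(105 + 19) + (8 + 2*(13 + 13*13)²)) = 1/(-⅔*19*124 + (8 + 2*(13 + 169)²)) = 1/(-4712/3 + (8 + 2*182²)) = 1/(-4712/3 + (8 + 2*33124)) = 1/(-4712/3 + (8 + 66248)) = 1/(-4712/3 + 66256) = 1/(194056/3) = 3/194056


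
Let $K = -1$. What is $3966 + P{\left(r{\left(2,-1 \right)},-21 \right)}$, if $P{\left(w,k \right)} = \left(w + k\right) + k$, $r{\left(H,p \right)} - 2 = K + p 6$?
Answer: $3919$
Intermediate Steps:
$r{\left(H,p \right)} = 1 + 6 p$ ($r{\left(H,p \right)} = 2 + \left(-1 + p 6\right) = 2 + \left(-1 + 6 p\right) = 1 + 6 p$)
$P{\left(w,k \right)} = w + 2 k$ ($P{\left(w,k \right)} = \left(k + w\right) + k = w + 2 k$)
$3966 + P{\left(r{\left(2,-1 \right)},-21 \right)} = 3966 + \left(\left(1 + 6 \left(-1\right)\right) + 2 \left(-21\right)\right) = 3966 + \left(\left(1 - 6\right) - 42\right) = 3966 - 47 = 3919$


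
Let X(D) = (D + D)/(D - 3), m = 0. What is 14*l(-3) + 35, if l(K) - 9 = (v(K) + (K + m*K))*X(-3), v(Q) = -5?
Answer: 49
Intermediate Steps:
X(D) = 2*D/(-3 + D) (X(D) = (2*D)/(-3 + D) = 2*D/(-3 + D))
l(K) = 4 + K (l(K) = 9 + (-5 + (K + 0*K))*(2*(-3)/(-3 - 3)) = 9 + (-5 + (K + 0))*(2*(-3)/(-6)) = 9 + (-5 + K)*(2*(-3)*(-⅙)) = 9 + (-5 + K)*1 = 9 + (-5 + K) = 4 + K)
14*l(-3) + 35 = 14*(4 - 3) + 35 = 14*1 + 35 = 14 + 35 = 49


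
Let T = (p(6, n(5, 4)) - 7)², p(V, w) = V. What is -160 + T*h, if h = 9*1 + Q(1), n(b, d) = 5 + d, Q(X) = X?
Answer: -150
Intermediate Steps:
h = 10 (h = 9*1 + 1 = 9 + 1 = 10)
T = 1 (T = (6 - 7)² = (-1)² = 1)
-160 + T*h = -160 + 1*10 = -160 + 10 = -150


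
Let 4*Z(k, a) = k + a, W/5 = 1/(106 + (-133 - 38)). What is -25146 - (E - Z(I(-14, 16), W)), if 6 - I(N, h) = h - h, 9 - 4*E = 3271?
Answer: -1265109/52 ≈ -24329.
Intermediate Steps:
E = -1631/2 (E = 9/4 - ¼*3271 = 9/4 - 3271/4 = -1631/2 ≈ -815.50)
I(N, h) = 6 (I(N, h) = 6 - (h - h) = 6 - 1*0 = 6 + 0 = 6)
W = -1/13 (W = 5/(106 + (-133 - 38)) = 5/(106 - 171) = 5/(-65) = 5*(-1/65) = -1/13 ≈ -0.076923)
Z(k, a) = a/4 + k/4 (Z(k, a) = (k + a)/4 = (a + k)/4 = a/4 + k/4)
-25146 - (E - Z(I(-14, 16), W)) = -25146 - (-1631/2 - ((¼)*(-1/13) + (¼)*6)) = -25146 - (-1631/2 - (-1/52 + 3/2)) = -25146 - (-1631/2 - 1*77/52) = -25146 - (-1631/2 - 77/52) = -25146 - 1*(-42483/52) = -25146 + 42483/52 = -1265109/52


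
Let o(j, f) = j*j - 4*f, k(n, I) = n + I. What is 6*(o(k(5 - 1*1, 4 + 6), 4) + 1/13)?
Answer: 14046/13 ≈ 1080.5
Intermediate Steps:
k(n, I) = I + n
o(j, f) = j**2 - 4*f
6*(o(k(5 - 1*1, 4 + 6), 4) + 1/13) = 6*((((4 + 6) + (5 - 1*1))**2 - 4*4) + 1/13) = 6*(((10 + (5 - 1))**2 - 16) + 1/13) = 6*(((10 + 4)**2 - 16) + 1/13) = 6*((14**2 - 16) + 1/13) = 6*((196 - 16) + 1/13) = 6*(180 + 1/13) = 6*(2341/13) = 14046/13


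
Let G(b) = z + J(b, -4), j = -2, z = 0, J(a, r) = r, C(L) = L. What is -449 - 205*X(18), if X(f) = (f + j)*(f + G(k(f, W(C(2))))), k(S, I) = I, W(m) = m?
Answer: -46369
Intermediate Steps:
G(b) = -4 (G(b) = 0 - 4 = -4)
X(f) = (-4 + f)*(-2 + f) (X(f) = (f - 2)*(f - 4) = (-2 + f)*(-4 + f) = (-4 + f)*(-2 + f))
-449 - 205*X(18) = -449 - 205*(8 + 18**2 - 6*18) = -449 - 205*(8 + 324 - 108) = -449 - 205*224 = -449 - 45920 = -46369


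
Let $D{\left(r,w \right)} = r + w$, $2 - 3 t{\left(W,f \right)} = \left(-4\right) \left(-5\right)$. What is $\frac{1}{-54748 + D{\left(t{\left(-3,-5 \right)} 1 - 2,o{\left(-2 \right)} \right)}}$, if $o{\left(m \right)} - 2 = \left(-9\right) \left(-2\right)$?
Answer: $- \frac{1}{54736} \approx -1.827 \cdot 10^{-5}$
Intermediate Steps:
$t{\left(W,f \right)} = -6$ ($t{\left(W,f \right)} = \frac{2}{3} - \frac{\left(-4\right) \left(-5\right)}{3} = \frac{2}{3} - \frac{20}{3} = -6$)
$o{\left(m \right)} = 20$ ($o{\left(m \right)} = 2 - -18 = 2 + 18 = 20$)
$\frac{1}{-54748 + D{\left(t{\left(-3,-5 \right)} 1 - 2,o{\left(-2 \right)} \right)}} = \frac{1}{-54748 + \left(\left(\left(-6\right) 1 - 2\right) + 20\right)} = \frac{1}{-54748 + \left(\left(-6 - 2\right) + 20\right)} = \frac{1}{-54748 + \left(-8 + 20\right)} = \frac{1}{-54748 + 12} = \frac{1}{-54736} = - \frac{1}{54736}$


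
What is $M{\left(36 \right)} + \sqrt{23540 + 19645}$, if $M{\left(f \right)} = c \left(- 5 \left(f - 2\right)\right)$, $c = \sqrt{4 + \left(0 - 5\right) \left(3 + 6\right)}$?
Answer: $\sqrt{43185} - 170 i \sqrt{41} \approx 207.81 - 1088.5 i$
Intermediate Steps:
$c = i \sqrt{41}$ ($c = \sqrt{4 - 45} = \sqrt{-41} = i \sqrt{41} \approx 6.4031 i$)
$M{\left(f \right)} = i \sqrt{41} \left(10 - 5 f\right)$ ($M{\left(f \right)} = i \sqrt{41} \left(- 5 \left(f - 2\right)\right) = i \sqrt{41} \left(- 5 \left(-2 + f\right)\right) = i \sqrt{41} \left(10 - 5 f\right)$)
$M{\left(36 \right)} + \sqrt{23540 + 19645} = 5 i \sqrt{41} \left(2 - 36\right) + \sqrt{23540 + 19645} = 5 i \sqrt{41} \left(2 - 36\right) + \sqrt{43185} = 5 i \sqrt{41} \left(-34\right) + \sqrt{43185} = - 170 i \sqrt{41} + \sqrt{43185} = \sqrt{43185} - 170 i \sqrt{41}$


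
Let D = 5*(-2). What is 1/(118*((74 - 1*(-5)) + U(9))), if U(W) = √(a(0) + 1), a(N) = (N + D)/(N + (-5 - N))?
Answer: 79/736084 - √3/736084 ≈ 0.00010497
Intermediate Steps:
D = -10
a(N) = 2 - N/5 (a(N) = (N - 10)/(N + (-5 - N)) = (-10 + N)/(-5) = (-10 + N)*(-⅕) = 2 - N/5)
U(W) = √3 (U(W) = √((2 - ⅕*0) + 1) = √((2 + 0) + 1) = √(2 + 1) = √3)
1/(118*((74 - 1*(-5)) + U(9))) = 1/(118*((74 - 1*(-5)) + √3)) = 1/(118*((74 + 5) + √3)) = 1/(118*(79 + √3)) = 1/(9322 + 118*√3)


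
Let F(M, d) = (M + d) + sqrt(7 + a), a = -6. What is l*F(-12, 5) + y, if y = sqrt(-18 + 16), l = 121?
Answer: -726 + I*sqrt(2) ≈ -726.0 + 1.4142*I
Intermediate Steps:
F(M, d) = 1 + M + d (F(M, d) = (M + d) + sqrt(7 - 6) = (M + d) + sqrt(1) = (M + d) + 1 = 1 + M + d)
y = I*sqrt(2) (y = sqrt(-2) = I*sqrt(2) ≈ 1.4142*I)
l*F(-12, 5) + y = 121*(1 - 12 + 5) + I*sqrt(2) = 121*(-6) + I*sqrt(2) = -726 + I*sqrt(2)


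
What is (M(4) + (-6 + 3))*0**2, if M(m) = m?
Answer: 0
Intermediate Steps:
(M(4) + (-6 + 3))*0**2 = (4 + (-6 + 3))*0**2 = (4 - 3)*0 = 1*0 = 0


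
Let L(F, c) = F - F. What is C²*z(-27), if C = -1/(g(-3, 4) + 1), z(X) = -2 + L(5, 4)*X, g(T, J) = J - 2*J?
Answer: -2/9 ≈ -0.22222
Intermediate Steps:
g(T, J) = -J
L(F, c) = 0
z(X) = -2 (z(X) = -2 + 0*X = -2 + 0 = -2)
C = ⅓ (C = -1/(-1*4 + 1) = -1/(-4 + 1) = -1/(-3) = -1*(-⅓) = ⅓ ≈ 0.33333)
C²*z(-27) = (⅓)²*(-2) = (⅑)*(-2) = -2/9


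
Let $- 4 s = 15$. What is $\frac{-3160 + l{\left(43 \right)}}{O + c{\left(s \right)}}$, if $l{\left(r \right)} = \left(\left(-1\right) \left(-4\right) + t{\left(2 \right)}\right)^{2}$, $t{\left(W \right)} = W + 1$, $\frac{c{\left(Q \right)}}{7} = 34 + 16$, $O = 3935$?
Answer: $- \frac{3111}{4285} \approx -0.72602$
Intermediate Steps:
$s = - \frac{15}{4}$ ($s = \left(- \frac{1}{4}\right) 15 = - \frac{15}{4} \approx -3.75$)
$c{\left(Q \right)} = 350$ ($c{\left(Q \right)} = 7 \left(34 + 16\right) = 7 \cdot 50 = 350$)
$t{\left(W \right)} = 1 + W$
$l{\left(r \right)} = 49$ ($l{\left(r \right)} = \left(\left(-1\right) \left(-4\right) + \left(1 + 2\right)\right)^{2} = \left(4 + 3\right)^{2} = 7^{2} = 49$)
$\frac{-3160 + l{\left(43 \right)}}{O + c{\left(s \right)}} = \frac{-3160 + 49}{3935 + 350} = - \frac{3111}{4285}$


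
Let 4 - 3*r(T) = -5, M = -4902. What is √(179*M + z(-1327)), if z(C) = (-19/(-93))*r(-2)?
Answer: I*√843236549/31 ≈ 936.73*I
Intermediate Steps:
r(T) = 3 (r(T) = 4/3 - ⅓*(-5) = 4/3 + 5/3 = 3)
z(C) = 19/31 (z(C) = -19/(-93)*3 = -19*(-1/93)*3 = (19/93)*3 = 19/31)
√(179*M + z(-1327)) = √(179*(-4902) + 19/31) = √(-877458 + 19/31) = √(-27201179/31) = I*√843236549/31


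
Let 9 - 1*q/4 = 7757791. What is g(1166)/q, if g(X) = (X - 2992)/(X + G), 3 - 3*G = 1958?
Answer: 2739/23940515252 ≈ 1.1441e-7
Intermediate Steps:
G = -1955/3 (G = 1 - ⅓*1958 = 1 - 1958/3 = -1955/3 ≈ -651.67)
q = -31031128 (q = 36 - 4*7757791 = 36 - 31031164 = -31031128)
g(X) = (-2992 + X)/(-1955/3 + X) (g(X) = (X - 2992)/(X - 1955/3) = (-2992 + X)/(-1955/3 + X))
g(1166)/q = (3*(-2992 + 1166)/(-1955 + 3*1166))/(-31031128) = (3*(-1826)/(-1955 + 3498))*(-1/31031128) = (3*(-1826)/1543)*(-1/31031128) = (3*(1/1543)*(-1826))*(-1/31031128) = -5478/1543*(-1/31031128) = 2739/23940515252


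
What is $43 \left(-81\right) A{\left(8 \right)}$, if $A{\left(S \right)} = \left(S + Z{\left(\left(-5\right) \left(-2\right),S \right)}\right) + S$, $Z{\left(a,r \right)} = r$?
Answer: $-83592$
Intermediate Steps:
$A{\left(S \right)} = 3 S$ ($A{\left(S \right)} = \left(S + S\right) + S = 2 S + S = 3 S$)
$43 \left(-81\right) A{\left(8 \right)} = 43 \left(-81\right) 3 \cdot 8 = \left(-3483\right) 24 = -83592$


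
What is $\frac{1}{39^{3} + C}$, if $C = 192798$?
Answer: $\frac{1}{252117} \approx 3.9664 \cdot 10^{-6}$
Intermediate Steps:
$\frac{1}{39^{3} + C} = \frac{1}{39^{3} + 192798} = \frac{1}{59319 + 192798} = \frac{1}{252117}$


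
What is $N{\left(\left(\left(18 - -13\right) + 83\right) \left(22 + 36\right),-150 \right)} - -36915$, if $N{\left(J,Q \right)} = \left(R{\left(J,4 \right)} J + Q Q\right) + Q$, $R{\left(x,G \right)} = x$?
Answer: $43777809$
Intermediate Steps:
$N{\left(J,Q \right)} = Q + J^{2} + Q^{2}$ ($N{\left(J,Q \right)} = \left(J J + Q Q\right) + Q = \left(J^{2} + Q^{2}\right) + Q = Q + J^{2} + Q^{2}$)
$N{\left(\left(\left(18 - -13\right) + 83\right) \left(22 + 36\right),-150 \right)} - -36915 = \left(-150 + \left(\left(\left(18 - -13\right) + 83\right) \left(22 + 36\right)\right)^{2} + \left(-150\right)^{2}\right) - -36915 = \left(-150 + \left(\left(\left(18 + 13\right) + 83\right) 58\right)^{2} + 22500\right) + 36915 = \left(-150 + \left(\left(31 + 83\right) 58\right)^{2} + 22500\right) + 36915 = \left(-150 + \left(114 \cdot 58\right)^{2} + 22500\right) + 36915 = \left(-150 + 6612^{2} + 22500\right) + 36915 = \left(-150 + 43718544 + 22500\right) + 36915 = 43740894 + 36915 = 43777809$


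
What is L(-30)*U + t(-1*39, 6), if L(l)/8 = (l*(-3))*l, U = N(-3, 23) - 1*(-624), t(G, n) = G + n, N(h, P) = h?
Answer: -13413633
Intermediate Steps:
U = 621 (U = -3 - 1*(-624) = -3 + 624 = 621)
L(l) = -24*l**2 (L(l) = 8*((l*(-3))*l) = 8*((-3*l)*l) = 8*(-3*l**2) = -24*l**2)
L(-30)*U + t(-1*39, 6) = -24*(-30)**2*621 + (-1*39 + 6) = -24*900*621 + (-39 + 6) = -21600*621 - 33 = -13413600 - 33 = -13413633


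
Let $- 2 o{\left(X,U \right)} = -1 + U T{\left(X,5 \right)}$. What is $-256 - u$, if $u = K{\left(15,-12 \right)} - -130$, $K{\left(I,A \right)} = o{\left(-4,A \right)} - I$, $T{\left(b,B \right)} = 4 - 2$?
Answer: $- \frac{767}{2} \approx -383.5$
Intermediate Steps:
$T{\left(b,B \right)} = 2$
$o{\left(X,U \right)} = \frac{1}{2} - U$ ($o{\left(X,U \right)} = - \frac{-1 + U 2}{2} = - \frac{-1 + 2 U}{2} = \frac{1}{2} - U$)
$K{\left(I,A \right)} = \frac{1}{2} - A - I$ ($K{\left(I,A \right)} = \left(\frac{1}{2} - A\right) - I = \frac{1}{2} - A - I$)
$u = \frac{255}{2}$ ($u = \left(\frac{1}{2} - -12 - 15\right) - -130 = \left(\frac{1}{2} + 12 - 15\right) + 130 = - \frac{5}{2} + 130 = \frac{255}{2} \approx 127.5$)
$-256 - u = -256 - \frac{255}{2} = - \frac{767}{2}$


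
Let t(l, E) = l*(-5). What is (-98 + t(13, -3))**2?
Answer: 26569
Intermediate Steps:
t(l, E) = -5*l
(-98 + t(13, -3))**2 = (-98 - 5*13)**2 = (-98 - 65)**2 = (-163)**2 = 26569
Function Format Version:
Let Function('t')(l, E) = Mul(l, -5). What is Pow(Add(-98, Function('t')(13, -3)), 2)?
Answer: 26569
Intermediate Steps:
Function('t')(l, E) = Mul(-5, l)
Pow(Add(-98, Function('t')(13, -3)), 2) = Pow(Add(-98, Mul(-5, 13)), 2) = Pow(Add(-98, -65), 2) = Pow(-163, 2) = 26569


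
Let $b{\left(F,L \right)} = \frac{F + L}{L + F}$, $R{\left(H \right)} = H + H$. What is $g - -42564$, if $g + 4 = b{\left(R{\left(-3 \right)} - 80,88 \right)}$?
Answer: $42561$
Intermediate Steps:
$R{\left(H \right)} = 2 H$
$b{\left(F,L \right)} = 1$ ($b{\left(F,L \right)} = \frac{F + L}{F + L} = 1$)
$g = -3$ ($g = -4 + 1 = -3$)
$g - -42564 = -3 - -42564 = -3 + 42564 = 42561$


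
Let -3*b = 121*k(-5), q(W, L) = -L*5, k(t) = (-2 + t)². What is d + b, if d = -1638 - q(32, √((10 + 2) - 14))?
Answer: -10843/3 + 5*I*√2 ≈ -3614.3 + 7.0711*I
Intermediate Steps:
q(W, L) = -5*L
b = -5929/3 (b = -121*(-2 - 5)²/3 = -121*(-7)²/3 = -121*49/3 = -⅓*5929 = -5929/3 ≈ -1976.3)
d = -1638 + 5*I*√2 (d = -1638 - (-5)*√((10 + 2) - 14) = -1638 - (-5)*√(12 - 14) = -1638 - (-5)*√(-2) = -1638 - (-5)*I*√2 = -1638 + 5*I*√2 ≈ -1638.0 + 7.0711*I)
d + b = (-1638 + 5*I*√2) - 5929/3 = -10843/3 + 5*I*√2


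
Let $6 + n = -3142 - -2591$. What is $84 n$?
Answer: $-46788$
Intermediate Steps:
$n = -557$ ($n = -6 - 551 = -557$)
$84 n = 84 \left(-557\right) = -46788$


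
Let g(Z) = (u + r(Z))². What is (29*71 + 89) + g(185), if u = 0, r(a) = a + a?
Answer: 139048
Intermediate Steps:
r(a) = 2*a
g(Z) = 4*Z² (g(Z) = (0 + 2*Z)² = (2*Z)² = 4*Z²)
(29*71 + 89) + g(185) = (29*71 + 89) + 4*185² = (2059 + 89) + 4*34225 = 2148 + 136900 = 139048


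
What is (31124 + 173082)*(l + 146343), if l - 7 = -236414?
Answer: -18391609184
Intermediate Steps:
l = -236407 (l = 7 - 236414 = -236407)
(31124 + 173082)*(l + 146343) = (31124 + 173082)*(-236407 + 146343) = 204206*(-90064) = -18391609184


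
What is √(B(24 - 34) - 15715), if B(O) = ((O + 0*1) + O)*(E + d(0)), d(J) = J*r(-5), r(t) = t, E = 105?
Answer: I*√17815 ≈ 133.47*I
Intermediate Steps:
d(J) = -5*J (d(J) = J*(-5) = -5*J)
B(O) = 210*O (B(O) = ((O + 0*1) + O)*(105 - 5*0) = ((O + 0) + O)*(105 + 0) = (O + O)*105 = (2*O)*105 = 210*O)
√(B(24 - 34) - 15715) = √(210*(24 - 34) - 15715) = √(210*(-10) - 15715) = √(-2100 - 15715) = √(-17815) = I*√17815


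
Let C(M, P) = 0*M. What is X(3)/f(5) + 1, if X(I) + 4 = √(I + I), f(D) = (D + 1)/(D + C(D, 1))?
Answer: -7/3 + 5*√6/6 ≈ -0.29209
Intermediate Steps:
C(M, P) = 0
f(D) = (1 + D)/D (f(D) = (D + 1)/(D + 0) = (1 + D)/D)
X(I) = -4 + √2*√I (X(I) = -4 + √(I + I) = -4 + √(2*I) = -4 + √2*√I)
X(3)/f(5) + 1 = (-4 + √2*√3)/(((1 + 5)/5)) + 1 = (-4 + √6)/(((⅕)*6)) + 1 = (-4 + √6)/(6/5) + 1 = 5*(-4 + √6)/6 + 1 = (-10/3 + 5*√6/6) + 1 = -7/3 + 5*√6/6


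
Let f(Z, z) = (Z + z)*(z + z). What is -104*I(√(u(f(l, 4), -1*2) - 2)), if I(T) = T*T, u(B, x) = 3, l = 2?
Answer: -104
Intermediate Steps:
f(Z, z) = 2*z*(Z + z) (f(Z, z) = (Z + z)*(2*z) = 2*z*(Z + z))
I(T) = T²
-104*I(√(u(f(l, 4), -1*2) - 2)) = -104*(√(3 - 2))² = -104*(√1)² = -104*1² = -104*1 = -104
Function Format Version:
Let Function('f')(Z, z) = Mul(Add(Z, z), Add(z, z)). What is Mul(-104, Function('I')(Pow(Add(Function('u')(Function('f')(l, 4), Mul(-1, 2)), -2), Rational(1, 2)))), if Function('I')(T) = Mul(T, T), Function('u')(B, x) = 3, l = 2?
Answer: -104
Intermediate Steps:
Function('f')(Z, z) = Mul(2, z, Add(Z, z)) (Function('f')(Z, z) = Mul(Add(Z, z), Mul(2, z)) = Mul(2, z, Add(Z, z)))
Function('I')(T) = Pow(T, 2)
Mul(-104, Function('I')(Pow(Add(Function('u')(Function('f')(l, 4), Mul(-1, 2)), -2), Rational(1, 2)))) = Mul(-104, Pow(Pow(Add(3, -2), Rational(1, 2)), 2)) = Mul(-104, Pow(Pow(1, Rational(1, 2)), 2)) = Mul(-104, Pow(1, 2)) = Mul(-104, 1) = -104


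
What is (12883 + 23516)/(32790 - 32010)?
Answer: 12133/260 ≈ 46.665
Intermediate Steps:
(12883 + 23516)/(32790 - 32010) = 36399/780 = 36399*(1/780) = 12133/260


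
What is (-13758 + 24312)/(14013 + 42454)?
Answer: 10554/56467 ≈ 0.18691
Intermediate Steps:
(-13758 + 24312)/(14013 + 42454) = 10554/56467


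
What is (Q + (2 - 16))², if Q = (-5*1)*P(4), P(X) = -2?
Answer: 16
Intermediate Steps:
Q = 10 (Q = -5*1*(-2) = -5*(-2) = 10)
(Q + (2 - 16))² = (10 + (2 - 16))² = (10 - 14)² = (-4)² = 16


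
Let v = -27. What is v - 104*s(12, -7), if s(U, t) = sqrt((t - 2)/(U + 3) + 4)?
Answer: -27 - 104*sqrt(85)/5 ≈ -218.77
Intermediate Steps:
s(U, t) = sqrt(4 + (-2 + t)/(3 + U)) (s(U, t) = sqrt((-2 + t)/(3 + U) + 4) = sqrt(4 + (-2 + t)/(3 + U)))
v - 104*s(12, -7) = -27 - 104*sqrt(10 - 7 + 4*12)/sqrt(3 + 12) = -27 - 104*sqrt(15)*sqrt(10 - 7 + 48)/15 = -27 - 104*sqrt(85)/5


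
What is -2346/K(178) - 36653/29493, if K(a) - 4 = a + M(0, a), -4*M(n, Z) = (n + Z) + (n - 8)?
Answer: -16511927/914283 ≈ -18.060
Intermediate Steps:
M(n, Z) = 2 - n/2 - Z/4 (M(n, Z) = -((n + Z) + (n - 8))/4 = -((Z + n) + (-8 + n))/4 = -(-8 + Z + 2*n)/4 = 2 - n/2 - Z/4)
K(a) = 6 + 3*a/4 (K(a) = 4 + (a + (2 - ½*0 - a/4)) = 4 + (a + (2 + 0 - a/4)) = 4 + (a + (2 - a/4)) = 4 + (2 + 3*a/4) = 6 + 3*a/4)
-2346/K(178) - 36653/29493 = -2346/(6 + (¾)*178) - 36653/29493 = -2346/(6 + 267/2) - 36653*1/29493 = -2346/279/2 - 36653/29493 = -2346*2/279 - 36653/29493 = -1564/93 - 36653/29493 = -16511927/914283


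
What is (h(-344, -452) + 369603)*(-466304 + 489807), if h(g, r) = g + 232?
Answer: 8684146973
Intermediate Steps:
h(g, r) = 232 + g
(h(-344, -452) + 369603)*(-466304 + 489807) = ((232 - 344) + 369603)*(-466304 + 489807) = (-112 + 369603)*23503 = 369491*23503 = 8684146973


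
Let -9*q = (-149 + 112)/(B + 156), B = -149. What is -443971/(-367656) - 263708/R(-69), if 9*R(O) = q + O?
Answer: 27487367122513/792298680 ≈ 34693.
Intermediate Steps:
q = 37/63 (q = -(-149 + 112)/(9*(-149 + 156)) = -(-37)/(9*7) = -1/9*(-37/7) = 37/63 ≈ 0.58730)
R(O) = 37/567 + O/9 (R(O) = (37/63 + O)/9 = 37/567 + O/9)
-443971/(-367656) - 263708/R(-69) = -443971/(-367656) - 263708/(37/567 + (1/9)*(-69)) = -443971*(-1/367656) - 263708/(37/567 - 23/3) = 443971/367656 - 263708/(-4310/567) = 443971/367656 - 263708*(-567/4310) = 443971/367656 + 74761218/2155 = 27487367122513/792298680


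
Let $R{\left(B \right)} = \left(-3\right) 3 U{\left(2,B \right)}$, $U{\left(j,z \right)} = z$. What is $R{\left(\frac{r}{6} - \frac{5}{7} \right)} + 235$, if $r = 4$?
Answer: $\frac{1648}{7} \approx 235.43$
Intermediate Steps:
$R{\left(B \right)} = - 9 B$ ($R{\left(B \right)} = \left(-3\right) 3 B = - 9 B$)
$R{\left(\frac{r}{6} - \frac{5}{7} \right)} + 235 = - 9 \left(\frac{4}{6} - \frac{5}{7}\right) + 235 = - 9 \left(4 \cdot \frac{1}{6} - \frac{5}{7}\right) + 235 = - 9 \left(\frac{2}{3} - \frac{5}{7}\right) + 235 = \left(-9\right) \left(- \frac{1}{21}\right) + 235 = \frac{3}{7} + 235 = \frac{1648}{7}$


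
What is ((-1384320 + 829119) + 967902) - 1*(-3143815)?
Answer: 3556516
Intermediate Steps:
((-1384320 + 829119) + 967902) - 1*(-3143815) = (-555201 + 967902) + 3143815 = 412701 + 3143815 = 3556516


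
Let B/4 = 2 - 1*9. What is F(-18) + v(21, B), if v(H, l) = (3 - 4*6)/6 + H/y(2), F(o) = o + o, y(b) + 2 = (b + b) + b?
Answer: -137/4 ≈ -34.250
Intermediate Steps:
y(b) = -2 + 3*b (y(b) = -2 + ((b + b) + b) = -2 + (2*b + b) = -2 + 3*b)
F(o) = 2*o
B = -28 (B = 4*(2 - 1*9) = 4*(2 - 9) = 4*(-7) = -28)
v(H, l) = -7/2 + H/4 (v(H, l) = (3 - 4*6)/6 + H/(-2 + 3*2) = (3 - 24)*(⅙) + H/(-2 + 6) = -21*⅙ + H/4 = -7/2 + H*(¼) = -7/2 + H/4)
F(-18) + v(21, B) = 2*(-18) + (-7/2 + (¼)*21) = -36 + (-7/2 + 21/4) = -36 + 7/4 = -137/4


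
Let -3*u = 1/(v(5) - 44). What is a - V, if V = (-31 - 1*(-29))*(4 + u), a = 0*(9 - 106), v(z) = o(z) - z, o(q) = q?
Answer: 529/66 ≈ 8.0152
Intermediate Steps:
v(z) = 0 (v(z) = z - z = 0)
u = 1/132 (u = -1/(3*(0 - 44)) = -1/3/(-44) = -1/3*(-1/44) = 1/132 ≈ 0.0075758)
a = 0 (a = 0*(-97) = 0)
V = -529/66 (V = (-31 - 1*(-29))*(4 + 1/132) = (-31 + 29)*(529/132) = -2*529/132 = -529/66 ≈ -8.0152)
a - V = 0 - 1*(-529/66) = 0 + 529/66 = 529/66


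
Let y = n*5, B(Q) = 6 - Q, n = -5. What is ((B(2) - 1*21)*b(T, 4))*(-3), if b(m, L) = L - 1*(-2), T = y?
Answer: 306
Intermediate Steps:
y = -25 (y = -5*5 = -25)
T = -25
b(m, L) = 2 + L (b(m, L) = L + 2 = 2 + L)
((B(2) - 1*21)*b(T, 4))*(-3) = (((6 - 1*2) - 1*21)*(2 + 4))*(-3) = (((6 - 2) - 21)*6)*(-3) = ((4 - 21)*6)*(-3) = -17*6*(-3) = -102*(-3) = 306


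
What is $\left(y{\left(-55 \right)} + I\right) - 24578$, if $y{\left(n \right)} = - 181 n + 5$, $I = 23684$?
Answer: $9066$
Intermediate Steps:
$y{\left(n \right)} = 5 - 181 n$
$\left(y{\left(-55 \right)} + I\right) - 24578 = \left(\left(5 - -9955\right) + 23684\right) - 24578 = \left(\left(5 + 9955\right) + 23684\right) - 24578 = \left(9960 + 23684\right) - 24578 = 33644 - 24578 = 9066$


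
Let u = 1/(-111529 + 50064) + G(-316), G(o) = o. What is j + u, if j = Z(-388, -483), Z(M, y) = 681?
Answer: 22434724/61465 ≈ 365.00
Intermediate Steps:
j = 681
u = -19422941/61465 (u = 1/(-111529 + 50064) - 316 = 1/(-61465) - 316 = -1/61465 - 316 = -19422941/61465 ≈ -316.00)
j + u = 681 - 19422941/61465 = 22434724/61465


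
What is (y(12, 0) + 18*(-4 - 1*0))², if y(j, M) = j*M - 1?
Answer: 5329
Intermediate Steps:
y(j, M) = -1 + M*j (y(j, M) = M*j - 1 = -1 + M*j)
(y(12, 0) + 18*(-4 - 1*0))² = ((-1 + 0*12) + 18*(-4 - 1*0))² = ((-1 + 0) + 18*(-4 + 0))² = (-1 + 18*(-4))² = (-1 - 72)² = (-73)² = 5329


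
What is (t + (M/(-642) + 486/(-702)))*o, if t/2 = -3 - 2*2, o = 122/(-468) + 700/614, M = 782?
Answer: -2097154081/149889987 ≈ -13.991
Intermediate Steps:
o = 63173/71838 (o = 122*(-1/468) + 700*(1/614) = -61/234 + 350/307 = 63173/71838 ≈ 0.87938)
t = -14 (t = 2*(-3 - 2*2) = 2*(-3 - 4) = 2*(-7) = -14)
(t + (M/(-642) + 486/(-702)))*o = (-14 + (782/(-642) + 486/(-702)))*(63173/71838) = (-14 + (782*(-1/642) + 486*(-1/702)))*(63173/71838) = (-14 + (-391/321 - 9/13))*(63173/71838) = (-14 - 7972/4173)*(63173/71838) = -66394/4173*63173/71838 = -2097154081/149889987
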